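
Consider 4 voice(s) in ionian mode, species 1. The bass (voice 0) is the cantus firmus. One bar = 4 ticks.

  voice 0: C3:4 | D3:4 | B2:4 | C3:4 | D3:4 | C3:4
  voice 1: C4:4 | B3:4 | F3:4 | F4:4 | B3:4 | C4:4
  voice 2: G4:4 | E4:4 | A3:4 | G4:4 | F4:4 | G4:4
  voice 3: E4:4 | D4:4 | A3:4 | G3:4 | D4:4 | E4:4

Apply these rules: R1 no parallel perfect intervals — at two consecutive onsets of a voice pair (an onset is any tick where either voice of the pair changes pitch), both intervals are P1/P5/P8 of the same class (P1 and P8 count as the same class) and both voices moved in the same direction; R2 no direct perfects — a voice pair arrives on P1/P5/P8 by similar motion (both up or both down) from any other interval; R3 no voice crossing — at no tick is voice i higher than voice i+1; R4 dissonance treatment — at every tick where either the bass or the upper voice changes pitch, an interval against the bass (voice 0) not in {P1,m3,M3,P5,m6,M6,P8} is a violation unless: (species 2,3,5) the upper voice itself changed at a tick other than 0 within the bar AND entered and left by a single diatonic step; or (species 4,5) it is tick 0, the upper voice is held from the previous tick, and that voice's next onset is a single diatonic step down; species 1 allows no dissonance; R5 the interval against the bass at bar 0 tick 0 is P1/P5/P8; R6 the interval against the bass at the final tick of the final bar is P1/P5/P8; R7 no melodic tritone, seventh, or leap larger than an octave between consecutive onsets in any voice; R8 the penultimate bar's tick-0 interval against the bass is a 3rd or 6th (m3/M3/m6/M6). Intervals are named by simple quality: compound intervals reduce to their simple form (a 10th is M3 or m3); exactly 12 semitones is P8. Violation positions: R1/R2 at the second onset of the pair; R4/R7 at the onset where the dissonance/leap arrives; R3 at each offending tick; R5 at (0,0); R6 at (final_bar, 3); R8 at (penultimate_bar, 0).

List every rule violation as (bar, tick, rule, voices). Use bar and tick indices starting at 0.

(0, 0, R3, (2, 3))
(0, 0, R5, (0, 3))
(0, 1, R3, (2, 3))
(0, 2, R3, (2, 3))
(0, 3, R3, (2, 3))
(1, 0, R3, (2, 3))
(1, 0, R4, (0, 2))
(1, 1, R3, (2, 3))
(1, 2, R3, (2, 3))
(1, 3, R3, (2, 3))
(2, 0, R2, (2, 3))
(2, 0, R4, (0, 1))
(2, 0, R4, (0, 2))
(2, 0, R4, (0, 3))
(2, 0, R7, (1,))
(3, 0, R2, (0, 2))
(3, 0, R3, (2, 3))
(3, 0, R4, (0, 1))
(3, 0, R7, (2,))
(3, 1, R3, (2, 3))
(3, 2, R3, (2, 3))
(3, 3, R3, (2, 3))
(4, 0, R2, (0, 3))
(4, 0, R3, (2, 3))
(4, 0, R7, (1,))
(4, 0, R8, (0, 3))
(4, 1, R3, (2, 3))
(4, 2, R3, (2, 3))
(4, 3, R3, (2, 3))
(5, 0, R2, (1, 2))
(5, 0, R3, (2, 3))
(5, 1, R3, (2, 3))
(5, 2, R3, (2, 3))
(5, 3, R3, (2, 3))
(5, 3, R6, (0, 3))

bar 0: v0=C3 v1=C4 v2=G4 v3=E4 downbeat M3
bar 1: v0=D3 v1=B3 v2=E4 v3=D4 downbeat P8
bar 2: v0=B2 v1=F3 v2=A3 v3=A3 downbeat m7
bar 3: v0=C3 v1=F4 v2=G4 v3=G3 downbeat P5
bar 4: v0=D3 v1=B3 v2=F4 v3=D4 downbeat P8
bar 5: v0=C3 v1=C4 v2=G4 v3=E4 downbeat M3
  -> R3 @ bar 0 tick 0 v(2, 3): G4 above E4
  -> R5 @ bar 0 tick 0 v(0, 3): opens on M3
  -> R3 @ bar 0 tick 1 v(2, 3): G4 above E4
  -> R3 @ bar 0 tick 2 v(2, 3): G4 above E4
  -> R3 @ bar 0 tick 3 v(2, 3): G4 above E4
  -> R3 @ bar 1 tick 0 v(2, 3): E4 above D4
  -> R4 @ bar 1 tick 0 v(0, 2): D3/E4 M2 untreated
  -> R3 @ bar 1 tick 1 v(2, 3): E4 above D4
  -> R3 @ bar 1 tick 2 v(2, 3): E4 above D4
  -> R3 @ bar 1 tick 3 v(2, 3): E4 above D4
  -> R2 @ bar 2 tick 0 v(2, 3): E4/D4 M2 -> A3/A3 P1 similar
  -> R4 @ bar 2 tick 0 v(0, 1): B2/F3 TT untreated
  -> R4 @ bar 2 tick 0 v(0, 2): B2/A3 m7 untreated
  -> R4 @ bar 2 tick 0 v(0, 3): B2/A3 m7 untreated
  -> R7 @ bar 2 tick 0 v(1,): B3->F3 leap 6st
  -> R2 @ bar 3 tick 0 v(0, 2): B2/A3 m7 -> C3/G4 P5 similar
  -> R3 @ bar 3 tick 0 v(2, 3): G4 above G3
  -> R4 @ bar 3 tick 0 v(0, 1): C3/F4 P4 untreated
  -> R7 @ bar 3 tick 0 v(2,): A3->G4 leap 10st
  -> R3 @ bar 3 tick 1 v(2, 3): G4 above G3
  -> R3 @ bar 3 tick 2 v(2, 3): G4 above G3
  -> R3 @ bar 3 tick 3 v(2, 3): G4 above G3
  -> R2 @ bar 4 tick 0 v(0, 3): C3/G3 P5 -> D3/D4 P8 similar
  -> R3 @ bar 4 tick 0 v(2, 3): F4 above D4
  -> R7 @ bar 4 tick 0 v(1,): F4->B3 leap 6st
  -> R8 @ bar 4 tick 0 v(0, 3): penult P8 not 3rd/6th
  -> R3 @ bar 4 tick 1 v(2, 3): F4 above D4
  -> R3 @ bar 4 tick 2 v(2, 3): F4 above D4
  -> R3 @ bar 4 tick 3 v(2, 3): F4 above D4
  -> R2 @ bar 5 tick 0 v(1, 2): B3/F4 TT -> C4/G4 P5 similar
  -> R3 @ bar 5 tick 0 v(2, 3): G4 above E4
  -> R3 @ bar 5 tick 1 v(2, 3): G4 above E4
  -> R3 @ bar 5 tick 2 v(2, 3): G4 above E4
  -> R3 @ bar 5 tick 3 v(2, 3): G4 above E4
  -> R6 @ bar 5 tick 3 v(0, 3): closes on M3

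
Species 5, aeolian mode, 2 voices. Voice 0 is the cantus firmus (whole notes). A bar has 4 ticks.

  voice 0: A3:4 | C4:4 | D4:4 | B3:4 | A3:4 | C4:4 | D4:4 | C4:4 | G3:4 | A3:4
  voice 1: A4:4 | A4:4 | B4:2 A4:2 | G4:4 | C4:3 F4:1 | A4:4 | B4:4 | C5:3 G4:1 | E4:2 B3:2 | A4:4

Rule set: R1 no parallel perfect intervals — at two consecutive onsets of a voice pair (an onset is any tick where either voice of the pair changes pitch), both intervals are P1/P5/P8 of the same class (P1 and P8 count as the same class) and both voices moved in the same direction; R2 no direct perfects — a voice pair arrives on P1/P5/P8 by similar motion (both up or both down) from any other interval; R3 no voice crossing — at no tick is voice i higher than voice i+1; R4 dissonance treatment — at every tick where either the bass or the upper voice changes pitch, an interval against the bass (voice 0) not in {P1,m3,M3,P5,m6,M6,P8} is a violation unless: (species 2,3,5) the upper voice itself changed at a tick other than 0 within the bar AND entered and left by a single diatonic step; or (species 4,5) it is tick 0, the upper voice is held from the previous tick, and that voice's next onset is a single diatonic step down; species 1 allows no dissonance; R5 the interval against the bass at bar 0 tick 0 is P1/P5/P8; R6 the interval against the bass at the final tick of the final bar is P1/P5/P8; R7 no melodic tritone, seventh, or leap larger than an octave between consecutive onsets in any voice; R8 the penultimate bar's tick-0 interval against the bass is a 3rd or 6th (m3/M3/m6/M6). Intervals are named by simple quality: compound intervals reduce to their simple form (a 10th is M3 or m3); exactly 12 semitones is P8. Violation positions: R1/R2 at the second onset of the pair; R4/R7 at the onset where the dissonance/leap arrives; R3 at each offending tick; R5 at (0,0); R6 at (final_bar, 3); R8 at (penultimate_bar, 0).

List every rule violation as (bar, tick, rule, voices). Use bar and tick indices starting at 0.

(9, 0, R2, (0, 1))
(9, 0, R7, (1,))

bar 0: v0=A3 v1=A4 downbeat P8
bar 1: v0=C4 v1=A4 downbeat M6
bar 2: v0=D4 v1=B4 downbeat M6
bar 3: v0=B3 v1=G4 downbeat m6
bar 4: v0=A3 v1=C4 downbeat m3
bar 5: v0=C4 v1=A4 downbeat M6
bar 6: v0=D4 v1=B4 downbeat M6
bar 7: v0=C4 v1=C5 downbeat P8
bar 8: v0=G3 v1=E4 downbeat M6
bar 9: v0=A3 v1=A4 downbeat P8
  -> R2 @ bar 9 tick 0 v(0, 1): G3/B3 M3 -> A3/A4 P8 similar
  -> R7 @ bar 9 tick 0 v(1,): B3->A4 leap 10st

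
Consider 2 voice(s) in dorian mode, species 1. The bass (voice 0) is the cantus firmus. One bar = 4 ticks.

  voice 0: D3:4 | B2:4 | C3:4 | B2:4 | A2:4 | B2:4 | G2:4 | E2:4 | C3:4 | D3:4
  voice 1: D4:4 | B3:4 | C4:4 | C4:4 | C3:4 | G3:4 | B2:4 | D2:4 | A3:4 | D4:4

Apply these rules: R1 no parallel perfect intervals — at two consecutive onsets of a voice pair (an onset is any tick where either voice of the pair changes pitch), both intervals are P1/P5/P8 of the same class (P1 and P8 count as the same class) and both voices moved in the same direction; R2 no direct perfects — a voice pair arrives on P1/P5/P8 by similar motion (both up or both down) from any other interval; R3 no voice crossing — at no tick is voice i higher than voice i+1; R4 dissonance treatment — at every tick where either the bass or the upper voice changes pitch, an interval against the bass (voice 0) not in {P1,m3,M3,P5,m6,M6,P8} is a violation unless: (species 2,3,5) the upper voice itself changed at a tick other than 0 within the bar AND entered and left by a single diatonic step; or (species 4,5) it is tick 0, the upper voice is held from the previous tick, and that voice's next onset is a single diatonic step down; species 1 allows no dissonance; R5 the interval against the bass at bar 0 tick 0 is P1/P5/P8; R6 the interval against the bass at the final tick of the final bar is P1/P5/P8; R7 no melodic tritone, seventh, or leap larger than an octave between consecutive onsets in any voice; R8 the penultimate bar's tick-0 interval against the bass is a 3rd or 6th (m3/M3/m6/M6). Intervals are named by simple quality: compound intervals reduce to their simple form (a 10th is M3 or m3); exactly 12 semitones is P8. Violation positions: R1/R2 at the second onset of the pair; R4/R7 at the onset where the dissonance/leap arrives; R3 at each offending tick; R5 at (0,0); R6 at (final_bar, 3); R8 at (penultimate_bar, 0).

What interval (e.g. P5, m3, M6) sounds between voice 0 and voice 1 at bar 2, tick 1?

voice 0=C3 voice 1=C4 -> P8

P8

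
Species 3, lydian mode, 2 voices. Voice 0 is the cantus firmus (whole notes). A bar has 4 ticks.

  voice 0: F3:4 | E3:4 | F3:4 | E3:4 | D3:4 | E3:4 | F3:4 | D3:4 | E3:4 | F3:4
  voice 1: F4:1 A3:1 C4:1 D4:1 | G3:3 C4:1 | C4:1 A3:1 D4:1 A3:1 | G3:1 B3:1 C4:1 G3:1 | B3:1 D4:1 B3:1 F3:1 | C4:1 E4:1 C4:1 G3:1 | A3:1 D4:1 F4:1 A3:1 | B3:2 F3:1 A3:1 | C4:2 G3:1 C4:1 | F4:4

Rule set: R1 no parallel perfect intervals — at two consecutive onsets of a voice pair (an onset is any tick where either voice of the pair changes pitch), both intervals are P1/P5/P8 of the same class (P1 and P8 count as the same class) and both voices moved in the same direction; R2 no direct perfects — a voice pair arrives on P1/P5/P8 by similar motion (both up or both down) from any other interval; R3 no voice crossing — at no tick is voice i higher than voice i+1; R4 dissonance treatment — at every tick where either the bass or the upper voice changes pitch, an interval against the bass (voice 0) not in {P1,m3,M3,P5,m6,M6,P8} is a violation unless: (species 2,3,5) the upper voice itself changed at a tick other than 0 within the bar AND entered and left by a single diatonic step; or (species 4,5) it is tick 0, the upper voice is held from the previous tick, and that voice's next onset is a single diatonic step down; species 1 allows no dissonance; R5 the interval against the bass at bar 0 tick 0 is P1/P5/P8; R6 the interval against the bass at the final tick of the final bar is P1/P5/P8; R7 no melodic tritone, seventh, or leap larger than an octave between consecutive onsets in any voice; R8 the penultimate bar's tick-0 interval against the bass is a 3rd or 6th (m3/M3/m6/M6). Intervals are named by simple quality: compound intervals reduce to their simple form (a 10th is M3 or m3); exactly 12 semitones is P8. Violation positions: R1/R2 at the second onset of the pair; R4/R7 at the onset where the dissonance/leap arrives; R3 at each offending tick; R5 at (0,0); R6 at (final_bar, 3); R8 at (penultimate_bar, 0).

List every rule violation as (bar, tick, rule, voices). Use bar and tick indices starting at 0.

bar 0: v0=F3 v1=F4 downbeat P8
bar 1: v0=E3 v1=G3 downbeat m3
bar 2: v0=F3 v1=C4 downbeat P5
bar 3: v0=E3 v1=G3 downbeat m3
bar 4: v0=D3 v1=B3 downbeat M6
bar 5: v0=E3 v1=C4 downbeat m6
bar 6: v0=F3 v1=A3 downbeat M3
bar 7: v0=D3 v1=B3 downbeat M6
bar 8: v0=E3 v1=C4 downbeat m6
bar 9: v0=F3 v1=F4 downbeat P8
  -> R7 @ bar 4 tick 3 v(1,): B3->F3 leap 6st
  -> R7 @ bar 7 tick 2 v(1,): B3->F3 leap 6st
  -> R2 @ bar 9 tick 0 v(0, 1): E3/C4 m6 -> F3/F4 P8 similar

(4, 3, R7, (1,))
(7, 2, R7, (1,))
(9, 0, R2, (0, 1))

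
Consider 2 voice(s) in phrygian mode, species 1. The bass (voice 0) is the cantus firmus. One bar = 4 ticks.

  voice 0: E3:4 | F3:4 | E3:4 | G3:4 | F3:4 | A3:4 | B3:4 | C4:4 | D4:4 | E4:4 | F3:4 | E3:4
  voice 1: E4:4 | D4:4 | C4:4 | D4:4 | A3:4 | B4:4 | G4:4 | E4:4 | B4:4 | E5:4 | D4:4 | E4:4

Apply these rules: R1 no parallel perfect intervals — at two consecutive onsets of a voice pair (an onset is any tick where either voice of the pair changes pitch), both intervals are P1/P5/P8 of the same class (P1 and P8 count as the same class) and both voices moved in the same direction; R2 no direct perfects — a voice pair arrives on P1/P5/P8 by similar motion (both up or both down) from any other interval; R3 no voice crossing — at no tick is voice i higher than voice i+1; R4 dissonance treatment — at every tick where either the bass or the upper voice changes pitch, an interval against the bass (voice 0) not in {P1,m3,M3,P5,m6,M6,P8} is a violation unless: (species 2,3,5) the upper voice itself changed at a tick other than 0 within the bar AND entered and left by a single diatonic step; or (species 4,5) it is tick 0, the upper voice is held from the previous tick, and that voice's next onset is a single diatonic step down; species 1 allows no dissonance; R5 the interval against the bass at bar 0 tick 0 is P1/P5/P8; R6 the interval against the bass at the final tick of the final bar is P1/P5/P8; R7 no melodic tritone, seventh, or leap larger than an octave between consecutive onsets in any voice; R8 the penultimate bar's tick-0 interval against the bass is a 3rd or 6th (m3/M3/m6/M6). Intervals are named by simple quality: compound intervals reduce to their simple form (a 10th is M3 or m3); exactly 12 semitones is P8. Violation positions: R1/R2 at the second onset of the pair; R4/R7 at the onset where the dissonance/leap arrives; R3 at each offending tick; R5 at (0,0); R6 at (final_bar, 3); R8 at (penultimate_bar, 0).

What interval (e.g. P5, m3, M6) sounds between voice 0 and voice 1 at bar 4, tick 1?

voice 0=F3 voice 1=A3 -> M3

M3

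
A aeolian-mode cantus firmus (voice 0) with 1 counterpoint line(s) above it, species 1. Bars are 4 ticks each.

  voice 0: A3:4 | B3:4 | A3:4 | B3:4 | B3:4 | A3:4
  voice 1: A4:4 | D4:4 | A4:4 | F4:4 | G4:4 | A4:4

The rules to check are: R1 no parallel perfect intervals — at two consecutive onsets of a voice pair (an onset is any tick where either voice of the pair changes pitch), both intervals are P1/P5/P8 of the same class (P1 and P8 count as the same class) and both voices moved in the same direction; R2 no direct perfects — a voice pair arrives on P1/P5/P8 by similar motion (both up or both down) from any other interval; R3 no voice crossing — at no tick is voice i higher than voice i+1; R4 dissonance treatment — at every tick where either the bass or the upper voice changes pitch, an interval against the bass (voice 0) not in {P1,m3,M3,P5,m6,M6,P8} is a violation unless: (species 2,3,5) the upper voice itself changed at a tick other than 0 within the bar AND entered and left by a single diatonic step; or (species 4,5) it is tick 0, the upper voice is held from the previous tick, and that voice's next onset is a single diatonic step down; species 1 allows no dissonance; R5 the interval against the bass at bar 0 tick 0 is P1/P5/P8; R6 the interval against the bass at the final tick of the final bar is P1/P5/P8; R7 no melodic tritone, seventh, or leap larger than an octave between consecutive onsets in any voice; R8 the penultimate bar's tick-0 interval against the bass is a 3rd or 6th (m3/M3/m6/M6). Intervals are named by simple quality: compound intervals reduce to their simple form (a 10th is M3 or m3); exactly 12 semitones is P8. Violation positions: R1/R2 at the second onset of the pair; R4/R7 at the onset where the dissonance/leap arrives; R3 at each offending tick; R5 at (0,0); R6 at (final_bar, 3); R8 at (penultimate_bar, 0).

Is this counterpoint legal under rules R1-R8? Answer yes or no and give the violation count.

No (1 violations)

bar 0: v0=A3 v1=A4 (P8)
bar 1: v0=B3 v1=D4 (m3)
bar 2: v0=A3 v1=A4 (P8)
bar 3: v0=B3 v1=F4 (TT)
bar 4: v0=B3 v1=G4 (m6)
bar 5: v0=A3 v1=A4 (P8)
  R4 @ bar3.0: B3/F4 TT untreated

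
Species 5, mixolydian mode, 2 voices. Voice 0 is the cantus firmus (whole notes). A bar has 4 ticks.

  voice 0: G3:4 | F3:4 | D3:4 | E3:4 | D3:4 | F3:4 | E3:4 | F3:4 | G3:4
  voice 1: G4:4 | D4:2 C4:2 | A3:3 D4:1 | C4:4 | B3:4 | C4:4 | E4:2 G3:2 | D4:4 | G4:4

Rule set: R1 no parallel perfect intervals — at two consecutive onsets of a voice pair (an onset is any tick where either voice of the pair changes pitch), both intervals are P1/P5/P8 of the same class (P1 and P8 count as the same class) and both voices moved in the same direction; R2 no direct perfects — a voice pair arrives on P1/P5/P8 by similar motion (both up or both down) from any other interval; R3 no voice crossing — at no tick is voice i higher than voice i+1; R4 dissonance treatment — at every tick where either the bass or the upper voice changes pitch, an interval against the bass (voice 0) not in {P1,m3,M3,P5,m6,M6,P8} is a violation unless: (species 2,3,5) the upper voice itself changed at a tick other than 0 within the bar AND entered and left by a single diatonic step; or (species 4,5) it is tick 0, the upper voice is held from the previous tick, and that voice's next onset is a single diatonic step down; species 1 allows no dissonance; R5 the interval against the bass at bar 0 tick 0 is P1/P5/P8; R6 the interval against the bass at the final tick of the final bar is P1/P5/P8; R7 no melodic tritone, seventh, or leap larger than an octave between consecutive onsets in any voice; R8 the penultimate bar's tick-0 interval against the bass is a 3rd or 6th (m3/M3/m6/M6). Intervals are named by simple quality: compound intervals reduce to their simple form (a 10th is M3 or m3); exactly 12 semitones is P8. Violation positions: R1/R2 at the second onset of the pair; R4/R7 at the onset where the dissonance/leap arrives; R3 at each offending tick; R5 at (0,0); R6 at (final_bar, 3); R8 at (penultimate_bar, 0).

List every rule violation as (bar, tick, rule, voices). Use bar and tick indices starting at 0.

(2, 0, R1, (0, 1))
(5, 0, R2, (0, 1))
(8, 0, R2, (0, 1))

bar 0: v0=G3 v1=G4 downbeat P8
bar 1: v0=F3 v1=D4 downbeat M6
bar 2: v0=D3 v1=A3 downbeat P5
bar 3: v0=E3 v1=C4 downbeat m6
bar 4: v0=D3 v1=B3 downbeat M6
bar 5: v0=F3 v1=C4 downbeat P5
bar 6: v0=E3 v1=E4 downbeat P8
bar 7: v0=F3 v1=D4 downbeat M6
bar 8: v0=G3 v1=G4 downbeat P8
  -> R1 @ bar 2 tick 0 v(0, 1): F3/C4 P5 -> D3/A3 P5 similar
  -> R2 @ bar 5 tick 0 v(0, 1): D3/B3 M6 -> F3/C4 P5 similar
  -> R2 @ bar 8 tick 0 v(0, 1): F3/D4 M6 -> G3/G4 P8 similar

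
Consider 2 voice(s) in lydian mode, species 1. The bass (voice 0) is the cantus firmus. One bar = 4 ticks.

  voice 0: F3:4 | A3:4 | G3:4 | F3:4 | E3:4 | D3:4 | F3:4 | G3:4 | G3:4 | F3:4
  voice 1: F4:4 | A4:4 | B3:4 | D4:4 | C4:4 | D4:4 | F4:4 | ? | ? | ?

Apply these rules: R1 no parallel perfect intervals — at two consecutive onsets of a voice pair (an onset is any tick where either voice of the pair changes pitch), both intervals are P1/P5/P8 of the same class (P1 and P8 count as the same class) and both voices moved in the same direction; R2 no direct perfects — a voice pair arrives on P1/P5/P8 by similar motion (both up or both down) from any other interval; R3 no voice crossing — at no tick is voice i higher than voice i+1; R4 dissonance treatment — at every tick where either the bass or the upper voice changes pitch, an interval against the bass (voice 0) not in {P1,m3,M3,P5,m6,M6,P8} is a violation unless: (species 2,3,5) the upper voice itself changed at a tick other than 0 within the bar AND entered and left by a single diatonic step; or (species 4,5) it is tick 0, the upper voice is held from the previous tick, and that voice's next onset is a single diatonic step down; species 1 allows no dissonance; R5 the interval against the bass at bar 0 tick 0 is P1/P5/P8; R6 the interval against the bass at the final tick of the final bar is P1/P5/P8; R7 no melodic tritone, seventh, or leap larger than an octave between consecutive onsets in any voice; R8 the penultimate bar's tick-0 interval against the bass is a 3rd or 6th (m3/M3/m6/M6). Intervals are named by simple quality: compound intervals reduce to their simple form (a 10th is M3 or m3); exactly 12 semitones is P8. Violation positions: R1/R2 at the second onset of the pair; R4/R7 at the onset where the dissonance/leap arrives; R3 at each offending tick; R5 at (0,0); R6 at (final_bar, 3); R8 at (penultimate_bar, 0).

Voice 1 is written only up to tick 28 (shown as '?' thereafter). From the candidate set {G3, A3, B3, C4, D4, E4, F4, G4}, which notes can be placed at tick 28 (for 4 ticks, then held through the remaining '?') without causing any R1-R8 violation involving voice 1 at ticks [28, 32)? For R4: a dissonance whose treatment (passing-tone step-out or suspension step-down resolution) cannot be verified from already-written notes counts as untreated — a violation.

G3: violates R7
A3: violates R4
B3: violates R7
C4: violates R4
D4: legal
E4: legal
F4: violates R4
G4: violates R1

{D4, E4}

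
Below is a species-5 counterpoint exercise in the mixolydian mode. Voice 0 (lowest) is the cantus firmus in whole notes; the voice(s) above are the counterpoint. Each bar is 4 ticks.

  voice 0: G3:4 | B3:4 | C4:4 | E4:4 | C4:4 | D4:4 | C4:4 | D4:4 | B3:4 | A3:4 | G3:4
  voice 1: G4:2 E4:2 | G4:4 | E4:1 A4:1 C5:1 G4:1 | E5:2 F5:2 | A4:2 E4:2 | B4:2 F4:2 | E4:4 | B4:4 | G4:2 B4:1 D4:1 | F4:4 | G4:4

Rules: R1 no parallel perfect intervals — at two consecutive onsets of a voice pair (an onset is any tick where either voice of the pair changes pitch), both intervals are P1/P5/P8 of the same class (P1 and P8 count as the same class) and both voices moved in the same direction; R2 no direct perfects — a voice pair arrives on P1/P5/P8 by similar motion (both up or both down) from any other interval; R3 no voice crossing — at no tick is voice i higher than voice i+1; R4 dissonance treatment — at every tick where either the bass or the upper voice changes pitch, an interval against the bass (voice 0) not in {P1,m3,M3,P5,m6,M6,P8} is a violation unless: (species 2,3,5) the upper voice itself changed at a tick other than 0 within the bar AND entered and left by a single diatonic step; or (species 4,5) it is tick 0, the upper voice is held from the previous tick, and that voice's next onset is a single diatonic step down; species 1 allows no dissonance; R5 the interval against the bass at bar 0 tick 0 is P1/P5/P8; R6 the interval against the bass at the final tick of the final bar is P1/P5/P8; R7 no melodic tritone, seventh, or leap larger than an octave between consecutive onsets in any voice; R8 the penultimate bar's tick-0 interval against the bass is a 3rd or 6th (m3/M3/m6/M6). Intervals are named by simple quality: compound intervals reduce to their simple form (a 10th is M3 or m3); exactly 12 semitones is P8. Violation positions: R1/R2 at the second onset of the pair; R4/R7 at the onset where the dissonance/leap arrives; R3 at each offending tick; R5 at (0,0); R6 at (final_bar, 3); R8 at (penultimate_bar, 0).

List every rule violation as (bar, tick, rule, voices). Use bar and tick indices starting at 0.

bar 0: v0=G3 v1=G4 downbeat P8
bar 1: v0=B3 v1=G4 downbeat m6
bar 2: v0=C4 v1=E4 downbeat M3
bar 3: v0=E4 v1=E5 downbeat P8
bar 4: v0=C4 v1=A4 downbeat M6
bar 5: v0=D4 v1=B4 downbeat M6
bar 6: v0=C4 v1=E4 downbeat M3
bar 7: v0=D4 v1=B4 downbeat M6
bar 8: v0=B3 v1=G4 downbeat m6
bar 9: v0=A3 v1=F4 downbeat m6
bar 10: v0=G3 v1=G4 downbeat P8
  -> R2 @ bar 3 tick 0 v(0, 1): C4/G4 P5 -> E4/E5 P8 similar
  -> R4 @ bar 3 tick 2 v(0, 1): E4/F5 m2 untreated
  -> R7 @ bar 5 tick 2 v(1,): B4->F4 leap 6st

(3, 0, R2, (0, 1))
(3, 2, R4, (0, 1))
(5, 2, R7, (1,))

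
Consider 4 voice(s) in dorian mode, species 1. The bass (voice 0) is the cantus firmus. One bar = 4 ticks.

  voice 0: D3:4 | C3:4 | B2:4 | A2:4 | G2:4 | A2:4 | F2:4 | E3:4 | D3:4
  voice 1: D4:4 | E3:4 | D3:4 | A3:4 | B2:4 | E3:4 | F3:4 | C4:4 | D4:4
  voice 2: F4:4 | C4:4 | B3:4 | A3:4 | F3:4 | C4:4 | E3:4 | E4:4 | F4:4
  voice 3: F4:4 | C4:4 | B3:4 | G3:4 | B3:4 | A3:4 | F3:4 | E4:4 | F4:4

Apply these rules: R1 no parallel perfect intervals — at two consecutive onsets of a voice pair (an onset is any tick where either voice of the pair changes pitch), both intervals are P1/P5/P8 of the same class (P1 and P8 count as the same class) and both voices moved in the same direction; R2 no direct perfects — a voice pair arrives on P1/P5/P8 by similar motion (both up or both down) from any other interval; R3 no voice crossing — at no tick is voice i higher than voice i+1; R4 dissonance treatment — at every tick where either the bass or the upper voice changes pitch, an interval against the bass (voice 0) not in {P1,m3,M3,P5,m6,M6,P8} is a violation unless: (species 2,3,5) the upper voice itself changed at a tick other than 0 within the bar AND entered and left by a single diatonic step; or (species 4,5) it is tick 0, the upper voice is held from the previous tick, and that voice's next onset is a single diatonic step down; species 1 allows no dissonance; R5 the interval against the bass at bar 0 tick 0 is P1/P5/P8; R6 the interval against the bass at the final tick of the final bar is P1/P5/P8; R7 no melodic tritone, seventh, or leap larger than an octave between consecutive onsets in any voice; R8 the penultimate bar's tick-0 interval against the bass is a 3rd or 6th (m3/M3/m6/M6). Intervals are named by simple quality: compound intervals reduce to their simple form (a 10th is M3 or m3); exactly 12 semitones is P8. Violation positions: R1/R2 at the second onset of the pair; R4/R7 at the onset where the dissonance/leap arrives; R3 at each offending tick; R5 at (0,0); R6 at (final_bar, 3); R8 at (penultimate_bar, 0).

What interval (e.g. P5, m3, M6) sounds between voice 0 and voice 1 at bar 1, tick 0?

M3

voice 0=C3 voice 1=E3 -> M3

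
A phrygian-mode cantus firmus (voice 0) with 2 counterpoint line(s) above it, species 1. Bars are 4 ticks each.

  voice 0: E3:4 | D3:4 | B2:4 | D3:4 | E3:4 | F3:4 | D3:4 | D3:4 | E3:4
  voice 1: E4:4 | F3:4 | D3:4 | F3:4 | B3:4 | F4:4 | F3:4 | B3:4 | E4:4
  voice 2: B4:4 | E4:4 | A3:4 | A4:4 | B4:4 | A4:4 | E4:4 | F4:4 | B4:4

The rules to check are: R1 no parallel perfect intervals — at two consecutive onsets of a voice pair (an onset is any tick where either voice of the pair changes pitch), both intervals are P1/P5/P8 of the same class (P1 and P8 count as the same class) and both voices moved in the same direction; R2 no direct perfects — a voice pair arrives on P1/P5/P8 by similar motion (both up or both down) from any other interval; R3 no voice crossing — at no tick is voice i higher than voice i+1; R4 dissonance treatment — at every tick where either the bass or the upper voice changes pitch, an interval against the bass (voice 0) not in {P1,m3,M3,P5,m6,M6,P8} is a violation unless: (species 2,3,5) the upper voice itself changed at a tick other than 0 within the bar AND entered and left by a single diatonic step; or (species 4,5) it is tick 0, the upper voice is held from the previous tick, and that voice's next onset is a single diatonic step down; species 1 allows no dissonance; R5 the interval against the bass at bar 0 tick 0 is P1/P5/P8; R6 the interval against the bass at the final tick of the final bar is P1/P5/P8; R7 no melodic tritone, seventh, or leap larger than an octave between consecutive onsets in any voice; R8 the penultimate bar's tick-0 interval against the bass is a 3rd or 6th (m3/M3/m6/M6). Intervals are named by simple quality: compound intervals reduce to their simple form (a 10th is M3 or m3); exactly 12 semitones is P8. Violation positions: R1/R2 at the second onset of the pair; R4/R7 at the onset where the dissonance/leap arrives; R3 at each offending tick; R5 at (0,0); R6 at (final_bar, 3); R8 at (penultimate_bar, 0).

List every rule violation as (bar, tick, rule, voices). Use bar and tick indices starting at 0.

(1, 0, R4, (0, 2))
(1, 0, R7, (1,))
(2, 0, R2, (1, 2))
(2, 0, R4, (0, 2))
(3, 0, R2, (0, 2))
(4, 0, R1, (0, 2))
(4, 0, R2, (0, 1))
(4, 0, R2, (1, 2))
(4, 0, R7, (1,))
(5, 0, R2, (0, 1))
(5, 0, R7, (1,))
(6, 0, R4, (0, 2))
(7, 0, R7, (1,))
(8, 0, R2, (0, 1))
(8, 0, R2, (0, 2))
(8, 0, R2, (1, 2))
(8, 0, R7, (2,))

bar 0: v0=E3 v1=E4 v2=B4 downbeat P5
bar 1: v0=D3 v1=F3 v2=E4 downbeat M2
bar 2: v0=B2 v1=D3 v2=A3 downbeat m7
bar 3: v0=D3 v1=F3 v2=A4 downbeat P5
bar 4: v0=E3 v1=B3 v2=B4 downbeat P5
bar 5: v0=F3 v1=F4 v2=A4 downbeat M3
bar 6: v0=D3 v1=F3 v2=E4 downbeat M2
bar 7: v0=D3 v1=B3 v2=F4 downbeat m3
bar 8: v0=E3 v1=E4 v2=B4 downbeat P5
  -> R4 @ bar 1 tick 0 v(0, 2): D3/E4 M2 untreated
  -> R7 @ bar 1 tick 0 v(1,): E4->F3 leap 11st
  -> R2 @ bar 2 tick 0 v(1, 2): F3/E4 M7 -> D3/A3 P5 similar
  -> R4 @ bar 2 tick 0 v(0, 2): B2/A3 m7 untreated
  -> R2 @ bar 3 tick 0 v(0, 2): B2/A3 m7 -> D3/A4 P5 similar
  -> R1 @ bar 4 tick 0 v(0, 2): D3/A4 P5 -> E3/B4 P5 similar
  -> R2 @ bar 4 tick 0 v(0, 1): D3/F3 m3 -> E3/B3 P5 similar
  -> R2 @ bar 4 tick 0 v(1, 2): F3/A4 M3 -> B3/B4 P8 similar
  -> R7 @ bar 4 tick 0 v(1,): F3->B3 leap 6st
  -> R2 @ bar 5 tick 0 v(0, 1): E3/B3 P5 -> F3/F4 P8 similar
  -> R7 @ bar 5 tick 0 v(1,): B3->F4 leap 6st
  -> R4 @ bar 6 tick 0 v(0, 2): D3/E4 M2 untreated
  -> R7 @ bar 7 tick 0 v(1,): F3->B3 leap 6st
  -> R2 @ bar 8 tick 0 v(0, 1): D3/B3 M6 -> E3/E4 P8 similar
  -> R2 @ bar 8 tick 0 v(0, 2): D3/F4 m3 -> E3/B4 P5 similar
  -> R2 @ bar 8 tick 0 v(1, 2): B3/F4 TT -> E4/B4 P5 similar
  -> R7 @ bar 8 tick 0 v(2,): F4->B4 leap 6st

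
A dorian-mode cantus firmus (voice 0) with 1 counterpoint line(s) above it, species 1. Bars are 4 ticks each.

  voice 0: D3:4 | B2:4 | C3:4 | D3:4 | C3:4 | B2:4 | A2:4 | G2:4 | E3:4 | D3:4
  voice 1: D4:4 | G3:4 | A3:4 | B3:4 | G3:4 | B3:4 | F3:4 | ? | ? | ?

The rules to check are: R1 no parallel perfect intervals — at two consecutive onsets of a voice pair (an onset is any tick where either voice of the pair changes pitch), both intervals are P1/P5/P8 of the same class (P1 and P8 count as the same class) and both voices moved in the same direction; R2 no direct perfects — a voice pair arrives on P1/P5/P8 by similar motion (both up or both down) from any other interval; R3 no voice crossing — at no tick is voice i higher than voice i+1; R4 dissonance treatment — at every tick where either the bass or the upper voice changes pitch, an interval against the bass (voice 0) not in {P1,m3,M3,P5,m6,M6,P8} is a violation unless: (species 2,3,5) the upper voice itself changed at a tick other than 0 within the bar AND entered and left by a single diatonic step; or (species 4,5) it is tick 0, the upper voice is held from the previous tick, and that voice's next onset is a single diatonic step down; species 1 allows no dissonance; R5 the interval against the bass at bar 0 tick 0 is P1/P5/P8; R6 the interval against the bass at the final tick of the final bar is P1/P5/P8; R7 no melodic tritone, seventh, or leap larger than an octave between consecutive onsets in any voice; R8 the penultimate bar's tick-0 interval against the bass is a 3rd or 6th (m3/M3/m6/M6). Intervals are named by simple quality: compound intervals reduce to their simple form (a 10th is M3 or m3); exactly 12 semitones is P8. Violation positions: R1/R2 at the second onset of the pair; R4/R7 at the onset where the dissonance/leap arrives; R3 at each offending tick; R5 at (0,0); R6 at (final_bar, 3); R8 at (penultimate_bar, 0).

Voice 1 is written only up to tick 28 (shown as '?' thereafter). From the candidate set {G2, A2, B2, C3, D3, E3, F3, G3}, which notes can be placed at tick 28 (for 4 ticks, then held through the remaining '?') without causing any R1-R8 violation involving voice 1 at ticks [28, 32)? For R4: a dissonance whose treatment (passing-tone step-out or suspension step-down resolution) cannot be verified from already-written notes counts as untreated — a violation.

G2: violates R2,R7
A2: violates R4
B2: violates R7
C3: violates R4
D3: violates R2
E3: legal
F3: violates R4
G3: legal

{E3, G3}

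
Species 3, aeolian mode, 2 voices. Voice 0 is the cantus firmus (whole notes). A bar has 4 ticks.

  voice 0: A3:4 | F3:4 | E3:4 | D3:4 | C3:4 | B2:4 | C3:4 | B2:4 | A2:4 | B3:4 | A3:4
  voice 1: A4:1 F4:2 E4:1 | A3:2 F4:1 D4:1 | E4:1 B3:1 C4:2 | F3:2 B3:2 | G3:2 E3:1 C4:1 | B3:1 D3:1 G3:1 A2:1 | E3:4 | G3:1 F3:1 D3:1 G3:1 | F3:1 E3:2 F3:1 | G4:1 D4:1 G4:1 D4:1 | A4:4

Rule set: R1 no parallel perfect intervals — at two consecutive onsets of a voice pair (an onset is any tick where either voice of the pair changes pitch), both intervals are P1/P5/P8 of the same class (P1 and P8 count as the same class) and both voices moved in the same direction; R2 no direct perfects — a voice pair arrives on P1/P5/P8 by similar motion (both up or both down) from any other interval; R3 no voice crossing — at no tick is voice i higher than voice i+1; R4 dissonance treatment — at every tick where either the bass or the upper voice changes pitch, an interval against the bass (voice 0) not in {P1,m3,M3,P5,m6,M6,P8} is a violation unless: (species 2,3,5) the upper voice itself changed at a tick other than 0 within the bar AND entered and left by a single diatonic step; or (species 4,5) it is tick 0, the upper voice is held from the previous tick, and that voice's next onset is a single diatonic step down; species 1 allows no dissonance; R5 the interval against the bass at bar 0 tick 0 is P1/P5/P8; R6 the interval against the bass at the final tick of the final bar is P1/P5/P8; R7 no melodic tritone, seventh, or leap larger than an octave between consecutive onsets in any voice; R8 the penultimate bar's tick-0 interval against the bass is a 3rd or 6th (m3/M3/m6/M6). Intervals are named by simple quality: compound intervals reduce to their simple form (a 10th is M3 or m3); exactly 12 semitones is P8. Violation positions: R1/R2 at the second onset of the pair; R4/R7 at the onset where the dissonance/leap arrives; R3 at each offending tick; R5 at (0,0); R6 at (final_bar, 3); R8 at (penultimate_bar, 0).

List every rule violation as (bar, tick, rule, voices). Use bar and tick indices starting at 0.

bar 0: v0=A3 v1=A4 downbeat P8
bar 1: v0=F3 v1=A3 downbeat M3
bar 2: v0=E3 v1=E4 downbeat P8
bar 3: v0=D3 v1=F3 downbeat m3
bar 4: v0=C3 v1=G3 downbeat P5
bar 5: v0=B2 v1=B3 downbeat P8
bar 6: v0=C3 v1=E3 downbeat M3
bar 7: v0=B2 v1=G3 downbeat m6
bar 8: v0=A2 v1=F3 downbeat m6
bar 9: v0=B3 v1=G4 downbeat m6
bar 10: v0=A3 v1=A4 downbeat P8
  -> R7 @ bar 3 tick 2 v(1,): F3->B3 leap 6st
  -> R2 @ bar 4 tick 0 v(0, 1): D3/B3 M6 -> C3/G3 P5 similar
  -> R1 @ bar 5 tick 0 v(0, 1): C3/C4 P8 -> B2/B3 P8 similar
  -> R3 @ bar 5 tick 3 v(0, 1): B2 above A2
  -> R4 @ bar 5 tick 3 v(0, 1): B2/A2 M2 untreated
  -> R7 @ bar 5 tick 3 v(1,): G3->A2 leap 10st
  -> R4 @ bar 7 tick 1 v(0, 1): B2/F3 TT untreated
  -> R7 @ bar 9 tick 0 v(0,): A2->B3 leap 14st
  -> R7 @ bar 9 tick 0 v(1,): F3->G4 leap 14st

(3, 2, R7, (1,))
(4, 0, R2, (0, 1))
(5, 0, R1, (0, 1))
(5, 3, R3, (0, 1))
(5, 3, R4, (0, 1))
(5, 3, R7, (1,))
(7, 1, R4, (0, 1))
(9, 0, R7, (0,))
(9, 0, R7, (1,))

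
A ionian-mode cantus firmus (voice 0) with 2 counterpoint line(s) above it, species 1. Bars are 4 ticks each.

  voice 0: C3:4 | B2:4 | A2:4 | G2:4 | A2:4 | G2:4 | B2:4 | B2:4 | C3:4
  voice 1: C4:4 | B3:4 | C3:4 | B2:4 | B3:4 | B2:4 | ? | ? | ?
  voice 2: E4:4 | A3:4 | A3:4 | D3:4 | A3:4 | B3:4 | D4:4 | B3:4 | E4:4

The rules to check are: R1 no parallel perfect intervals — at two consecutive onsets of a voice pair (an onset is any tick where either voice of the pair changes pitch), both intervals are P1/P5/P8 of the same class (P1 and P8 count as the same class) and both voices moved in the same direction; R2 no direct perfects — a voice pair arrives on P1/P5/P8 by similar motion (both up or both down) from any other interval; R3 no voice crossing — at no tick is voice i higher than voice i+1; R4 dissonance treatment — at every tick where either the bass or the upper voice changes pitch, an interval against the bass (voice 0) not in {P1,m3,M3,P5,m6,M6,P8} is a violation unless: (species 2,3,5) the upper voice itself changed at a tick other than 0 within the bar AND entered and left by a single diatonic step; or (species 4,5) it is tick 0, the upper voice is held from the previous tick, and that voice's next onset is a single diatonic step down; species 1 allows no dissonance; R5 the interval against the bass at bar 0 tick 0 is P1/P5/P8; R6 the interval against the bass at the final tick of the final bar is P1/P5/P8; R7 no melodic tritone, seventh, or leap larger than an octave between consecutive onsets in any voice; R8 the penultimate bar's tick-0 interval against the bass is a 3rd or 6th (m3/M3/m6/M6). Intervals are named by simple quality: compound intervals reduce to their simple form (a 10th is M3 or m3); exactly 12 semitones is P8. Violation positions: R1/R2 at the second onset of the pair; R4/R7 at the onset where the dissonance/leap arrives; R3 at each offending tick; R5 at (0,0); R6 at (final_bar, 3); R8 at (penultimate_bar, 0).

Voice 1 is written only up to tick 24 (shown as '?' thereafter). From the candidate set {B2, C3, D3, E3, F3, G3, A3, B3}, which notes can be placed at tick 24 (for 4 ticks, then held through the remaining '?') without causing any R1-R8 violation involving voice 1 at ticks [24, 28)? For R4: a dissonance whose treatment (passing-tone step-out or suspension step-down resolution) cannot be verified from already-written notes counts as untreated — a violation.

{B2}

B2: legal
C3: violates R4
D3: violates R1
E3: violates R4
F3: violates R4,R7
G3: violates R2
A3: violates R4,R7
B3: violates R2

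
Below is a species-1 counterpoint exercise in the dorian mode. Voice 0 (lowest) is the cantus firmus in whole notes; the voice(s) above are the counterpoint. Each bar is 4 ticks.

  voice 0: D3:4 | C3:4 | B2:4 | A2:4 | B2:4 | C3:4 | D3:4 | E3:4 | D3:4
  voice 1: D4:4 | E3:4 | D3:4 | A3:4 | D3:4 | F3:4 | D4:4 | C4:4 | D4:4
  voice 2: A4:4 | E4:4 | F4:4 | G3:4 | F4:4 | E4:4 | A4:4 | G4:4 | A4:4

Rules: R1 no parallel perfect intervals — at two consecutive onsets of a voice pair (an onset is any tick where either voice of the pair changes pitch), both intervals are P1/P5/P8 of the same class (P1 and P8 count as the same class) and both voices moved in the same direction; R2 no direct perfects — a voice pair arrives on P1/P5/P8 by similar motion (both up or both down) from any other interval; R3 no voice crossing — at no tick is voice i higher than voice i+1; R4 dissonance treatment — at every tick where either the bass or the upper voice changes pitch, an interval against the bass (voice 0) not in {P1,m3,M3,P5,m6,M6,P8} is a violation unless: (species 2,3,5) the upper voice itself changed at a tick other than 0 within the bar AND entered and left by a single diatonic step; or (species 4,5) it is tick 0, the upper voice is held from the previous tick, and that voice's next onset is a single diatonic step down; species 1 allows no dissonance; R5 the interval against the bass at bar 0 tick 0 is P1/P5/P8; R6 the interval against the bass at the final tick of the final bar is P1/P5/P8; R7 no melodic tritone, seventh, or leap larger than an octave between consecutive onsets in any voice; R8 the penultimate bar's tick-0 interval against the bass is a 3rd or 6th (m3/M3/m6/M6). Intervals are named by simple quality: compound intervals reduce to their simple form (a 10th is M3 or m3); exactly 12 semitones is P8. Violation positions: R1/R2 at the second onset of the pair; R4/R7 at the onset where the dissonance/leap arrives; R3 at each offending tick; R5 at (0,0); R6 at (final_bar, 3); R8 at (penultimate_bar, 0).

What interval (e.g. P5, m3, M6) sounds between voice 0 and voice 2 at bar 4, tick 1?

voice 0=B2 voice 2=F4 -> TT

TT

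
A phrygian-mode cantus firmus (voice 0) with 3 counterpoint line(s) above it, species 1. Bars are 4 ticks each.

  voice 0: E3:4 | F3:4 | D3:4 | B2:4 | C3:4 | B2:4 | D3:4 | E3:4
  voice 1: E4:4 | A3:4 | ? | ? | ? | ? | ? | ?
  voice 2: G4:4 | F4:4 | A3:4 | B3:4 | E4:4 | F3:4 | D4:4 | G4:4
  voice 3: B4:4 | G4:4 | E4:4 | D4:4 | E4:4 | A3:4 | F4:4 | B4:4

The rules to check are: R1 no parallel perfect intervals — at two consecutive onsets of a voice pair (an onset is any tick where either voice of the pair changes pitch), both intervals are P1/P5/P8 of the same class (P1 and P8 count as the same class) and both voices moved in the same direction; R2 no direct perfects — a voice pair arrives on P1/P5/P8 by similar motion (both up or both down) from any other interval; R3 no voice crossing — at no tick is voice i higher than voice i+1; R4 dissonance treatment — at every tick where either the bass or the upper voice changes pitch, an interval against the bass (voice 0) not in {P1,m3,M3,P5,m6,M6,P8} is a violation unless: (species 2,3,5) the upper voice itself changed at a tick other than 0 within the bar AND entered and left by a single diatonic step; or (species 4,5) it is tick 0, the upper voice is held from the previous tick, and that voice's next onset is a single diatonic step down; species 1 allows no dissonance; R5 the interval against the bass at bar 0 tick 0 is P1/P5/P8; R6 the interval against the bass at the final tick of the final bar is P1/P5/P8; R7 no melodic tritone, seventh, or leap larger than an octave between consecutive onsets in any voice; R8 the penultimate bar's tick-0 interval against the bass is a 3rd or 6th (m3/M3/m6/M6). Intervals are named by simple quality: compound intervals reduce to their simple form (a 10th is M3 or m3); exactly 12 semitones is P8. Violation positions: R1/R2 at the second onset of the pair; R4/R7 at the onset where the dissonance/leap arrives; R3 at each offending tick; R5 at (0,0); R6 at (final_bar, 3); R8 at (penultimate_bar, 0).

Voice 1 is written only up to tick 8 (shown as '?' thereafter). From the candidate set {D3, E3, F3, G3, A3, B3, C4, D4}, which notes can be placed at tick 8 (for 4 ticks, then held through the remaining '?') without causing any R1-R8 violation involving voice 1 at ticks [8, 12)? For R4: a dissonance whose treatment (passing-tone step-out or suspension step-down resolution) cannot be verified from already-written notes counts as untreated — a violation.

D3: violates R2
E3: violates R2,R4
F3: legal
G3: violates R4
A3: legal
B3: violates R3
C4: violates R3,R4
D4: violates R3

{A3, F3}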